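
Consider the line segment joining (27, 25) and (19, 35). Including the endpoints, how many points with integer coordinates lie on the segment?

The number of lattice points on a segment between lattice points is gcd(|Δx|,|Δy|) + 1 = gcd(8,10) + 1 = 2 + 1 = 3.

3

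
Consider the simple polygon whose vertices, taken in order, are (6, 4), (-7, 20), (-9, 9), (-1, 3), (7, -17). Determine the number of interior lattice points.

183

By the shoelace formula, twice the signed area is |(6·20 − (-7)·4) + ((-7)·9 − (-9)·20) + ((-9)·3 − (-1)·9) + ((-1)·(-17) − 7·3) + (7·4 − 6·(-17))| = 373, so the area is 373/2.
Along each edge there are gcd(|Δx|,|Δy|)+1 lattice points, so counting each shared vertex once the boundary has gcd(13,16) + gcd(2,11) + gcd(8,6) + gcd(8,20) + gcd(1,21) = 1+1+2+4+1 = 9.
Pick's theorem gives I = A − B/2 + 1 = 373/2 − 9/2 + 1 = 183.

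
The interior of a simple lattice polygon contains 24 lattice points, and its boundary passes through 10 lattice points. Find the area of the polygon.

By Pick's theorem, A = I + B/2 − 1 = 24 + 10/2 − 1 = 28.

28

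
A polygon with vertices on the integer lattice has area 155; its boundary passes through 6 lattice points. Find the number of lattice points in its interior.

From Pick's theorem, I = A − B/2 + 1 = 155 − 6/2 + 1 = 153.

153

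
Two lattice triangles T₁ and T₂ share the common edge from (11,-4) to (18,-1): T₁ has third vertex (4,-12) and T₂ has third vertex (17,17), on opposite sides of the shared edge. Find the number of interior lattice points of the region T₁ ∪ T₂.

The union is the simple quadrilateral with vertices (11,-4), (4,-12), (18,-1), (17,17) in order.
Using the shoelace formula, 2A = |(11·(-12) − 4·(-4)) + (4·(-1) − 18·(-12)) + (18·17 − 17·(-1)) + (17·(-4) − 11·17)| = 164, so the area is 82.
Along each edge there are gcd(|Δx|,|Δy|)+1 lattice points, so counting each shared vertex once the boundary has gcd(7,8) + gcd(14,11) + gcd(1,18) + gcd(6,21) = 1+1+1+3 = 6.
By Pick's theorem I = A − B/2 + 1 = 82 − 6/2 + 1 = 80.

80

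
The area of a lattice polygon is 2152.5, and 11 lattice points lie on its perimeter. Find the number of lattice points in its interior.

Pick's theorem A = I + B/2 − 1 rearranges to I = A − B/2 + 1 = 2152.5 − 11/2 + 1 = 2148.

2148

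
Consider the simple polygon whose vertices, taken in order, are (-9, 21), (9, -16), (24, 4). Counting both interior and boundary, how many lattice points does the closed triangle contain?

462

Using the shoelace formula, 2A = |[(-9)·(-16) − 9·21] + [9·4 − 24·(-16)] + [24·21 − (-9)·4]| = 915, so the area is 915/2.
Along each edge there are gcd(|Δx|,|Δy|)+1 lattice points, so counting each shared vertex once the boundary has gcd(18,37) + gcd(15,20) + gcd(33,17) = 1+5+1 = 7.
Pick's theorem gives I = A − B/2 + 1 = 915/2 − 7/2 + 1 = 455, so the closed region contains I + B = 455 + 7 = 462 lattice points.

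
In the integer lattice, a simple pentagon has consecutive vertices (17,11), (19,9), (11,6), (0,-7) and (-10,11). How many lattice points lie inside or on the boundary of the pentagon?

260

Using the shoelace formula, 2A = |[17·9 − 19·11] + [19·6 − 11·9] + [11·(-7) − 0·6] + [0·11 − (-10)·(-7)] + [(-10)·11 − 17·11]| = 485, so the area is 242.5.
Summing gcd(|Δx|,|Δy|) over the edges gives the boundary count: gcd(2,2) + gcd(8,3) + gcd(11,13) + gcd(10,18) + gcd(27,0) = 2+1+1+2+27 = 33.
Pick's theorem gives I = A − B/2 + 1 = 242.5 − 33/2 + 1 = 227, so the closed region contains I + B = 227 + 33 = 260 lattice points.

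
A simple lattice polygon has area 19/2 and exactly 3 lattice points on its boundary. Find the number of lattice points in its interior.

9

From Pick's theorem, I = A − B/2 + 1 = 19/2 − 3/2 + 1 = 9.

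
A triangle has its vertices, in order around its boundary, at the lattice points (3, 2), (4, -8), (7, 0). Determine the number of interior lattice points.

By the shoelace formula, twice the signed area is |[3·(-8) − 4·2] + [4·0 − 7·(-8)] + [7·2 − 3·0]| = 38, so the area is 19.
Along each edge there are gcd(|Δx|,|Δy|)+1 lattice points, so counting each shared vertex once the boundary has gcd(1,10) + gcd(3,8) + gcd(4,2) = 1+1+2 = 4.
By Pick's theorem A = I + B/2 − 1, so I = 19 − 4/2 + 1 = 18.

18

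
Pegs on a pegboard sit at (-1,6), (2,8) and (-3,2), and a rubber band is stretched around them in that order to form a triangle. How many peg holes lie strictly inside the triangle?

3

Using the shoelace formula, 2A = |((-1)·8 − 2·6) + (2·2 − (-3)·8) + ((-3)·6 − (-1)·2)| = 8, so the area is 4.
Along each edge there are gcd(|Δx|,|Δy|)+1 lattice points, so counting each shared vertex once the boundary has gcd(3,2) + gcd(5,6) + gcd(2,4) = 1+1+2 = 4.
Pick's theorem gives I = A − B/2 + 1 = 4 − 4/2 + 1 = 3.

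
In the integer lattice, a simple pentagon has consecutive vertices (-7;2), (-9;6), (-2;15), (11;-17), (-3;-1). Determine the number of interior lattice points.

174

Using the shoelace formula, 2A = |((-7)·6 − (-9)·2) + ((-9)·15 − (-2)·6) + ((-2)·(-17) − 11·15) + (11·(-1) − (-3)·(-17)) + ((-3)·2 − (-7)·(-1))| = 353, so the area is 176.5.
Along each edge there are gcd(|Δx|,|Δy|)+1 lattice points, so counting each shared vertex once the boundary has gcd(2,4) + gcd(7,9) + gcd(13,32) + gcd(14,16) + gcd(4,3) = 2+1+1+2+1 = 7.
By Pick's theorem A = I + B/2 − 1, so I = 176.5 − 7/2 + 1 = 174.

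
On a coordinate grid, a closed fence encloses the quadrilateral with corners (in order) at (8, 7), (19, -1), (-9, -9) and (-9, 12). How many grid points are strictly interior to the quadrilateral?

322

Using the shoelace formula, 2A = |(8·(-1) − 19·7) + (19·(-9) − (-9)·(-1)) + ((-9)·12 − (-9)·(-9)) + ((-9)·7 − 8·12)| = 669, so the area is 669/2.
The number of boundary lattice points is Σ gcd(|Δx|,|Δy|) = gcd(11,8) + gcd(28,8) + gcd(0,21) + gcd(17,5) = 1+4+21+1 = 27.
By Pick's theorem A = I + B/2 − 1, so I = 669/2 − 27/2 + 1 = 322.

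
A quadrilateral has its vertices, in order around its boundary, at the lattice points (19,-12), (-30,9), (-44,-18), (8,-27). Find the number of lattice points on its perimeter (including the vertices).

Summing gcd(|Δx|,|Δy|) over the edges gives the boundary count: gcd(49,21) + gcd(14,27) + gcd(52,9) + gcd(11,15) = 7+1+1+1 = 10.

10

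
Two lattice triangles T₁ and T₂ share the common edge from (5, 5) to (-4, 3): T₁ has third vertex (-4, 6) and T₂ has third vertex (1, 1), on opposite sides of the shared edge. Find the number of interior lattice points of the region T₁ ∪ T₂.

24

The union is the simple quadrilateral with vertices (5, 5), (-4, 6), (-4, 3), (1, 1) in order.
Using the shoelace formula, 2A = |[5·6 − (-4)·5] + [(-4)·3 − (-4)·6] + [(-4)·1 − 1·3] + [1·5 − 5·1]| = 55, so the area is 55/2.
Along each edge there are gcd(|Δx|,|Δy|)+1 lattice points, so counting each shared vertex once the boundary has gcd(9,1) + gcd(0,3) + gcd(5,2) + gcd(4,4) = 1+3+1+4 = 9.
By Pick's theorem I = A − B/2 + 1 = 55/2 − 9/2 + 1 = 24.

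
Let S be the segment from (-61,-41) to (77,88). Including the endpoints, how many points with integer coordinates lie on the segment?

4

The number of lattice points on a segment between lattice points is gcd(|Δx|,|Δy|) + 1 = gcd(138,129) + 1 = 3 + 1 = 4.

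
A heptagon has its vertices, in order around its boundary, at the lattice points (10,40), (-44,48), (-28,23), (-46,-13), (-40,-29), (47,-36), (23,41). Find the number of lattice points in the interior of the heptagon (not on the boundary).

5426

By the shoelace formula, twice the signed area is |[10·48 − (-44)·40] + [(-44)·23 − (-28)·48] + [(-28)·(-13) − (-46)·23] + [(-46)·(-29) − (-40)·(-13)] + [(-40)·(-36) − 47·(-29)] + [47·41 − 23·(-36)] + [23·40 − 10·41]| = 10876, so the area is 5438.
Along each edge there are gcd(|Δx|,|Δy|)+1 lattice points, so counting each shared vertex once the boundary has gcd(54,8) + gcd(16,25) + gcd(18,36) + gcd(6,16) + gcd(87,7) + gcd(24,77) + gcd(13,1) = 2+1+18+2+1+1+1 = 26.
Pick's theorem gives I = A − B/2 + 1 = 5438 − 26/2 + 1 = 5426.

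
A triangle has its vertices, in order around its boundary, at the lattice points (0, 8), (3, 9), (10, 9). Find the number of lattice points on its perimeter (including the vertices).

The number of boundary lattice points is Σ gcd(|Δx|,|Δy|) = gcd(3,1) + gcd(7,0) + gcd(10,1) = 1+7+1 = 9.

9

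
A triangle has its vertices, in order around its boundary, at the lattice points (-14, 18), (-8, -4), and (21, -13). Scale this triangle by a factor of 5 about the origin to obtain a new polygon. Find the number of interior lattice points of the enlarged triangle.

By the shoelace formula, twice the signed area is |((-14)·(-4) − (-8)·18) + ((-8)·(-13) − 21·(-4)) + (21·18 − (-14)·(-13))| = 584, so the area is 292.
Summing gcd(|Δx|,|Δy|) over the edges gives the boundary count: gcd(6,22) + gcd(29,9) + gcd(35,31) = 2+1+1 = 4.
Scaling by 5 multiplies the area by 5² = 25 (so the new area is 7300) and multiplies the boundary lattice-point count by 5, giving 20.
By Pick's theorem, the interior count of the dilated polygon is 7300 − 20/2 + 1 = 7291.

7291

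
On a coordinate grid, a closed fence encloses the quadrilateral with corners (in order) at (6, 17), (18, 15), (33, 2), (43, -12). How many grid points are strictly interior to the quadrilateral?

Using the shoelace formula, 2A = |[6·15 − 18·17] + [18·2 − 33·15] + [33·(-12) − 43·2] + [43·17 − 6·(-12)]| = 354, so the area is 177.
Along each edge there are gcd(|Δx|,|Δy|)+1 lattice points, so counting each shared vertex once the boundary has gcd(12,2) + gcd(15,13) + gcd(10,14) + gcd(37,29) = 2+1+2+1 = 6.
Pick's theorem gives I = A − B/2 + 1 = 177 − 6/2 + 1 = 175.

175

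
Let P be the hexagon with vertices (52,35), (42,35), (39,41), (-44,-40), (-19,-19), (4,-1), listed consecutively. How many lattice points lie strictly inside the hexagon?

By the shoelace formula, twice the signed area is |(52·35 − 42·35) + (42·41 − 39·35) + (39·(-40) − (-44)·41) + ((-44)·(-19) − (-19)·(-40)) + ((-19)·(-1) − 4·(-19)) + (4·35 − 52·(-1))| = 1314, so the area is 657.
The number of boundary lattice points is Σ gcd(|Δx|,|Δy|) = gcd(10,0) + gcd(3,6) + gcd(83,81) + gcd(25,21) + gcd(23,18) + gcd(48,36) = 10+3+1+1+1+12 = 28.
By Pick's theorem A = I + B/2 − 1, so I = 657 − 28/2 + 1 = 644.

644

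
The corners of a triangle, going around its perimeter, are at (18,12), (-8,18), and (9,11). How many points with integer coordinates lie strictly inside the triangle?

By the shoelace formula, twice the signed area is |(18·18 − (-8)·12) + ((-8)·11 − 9·18) + (9·12 − 18·11)| = 80, so the area is 40.
Summing gcd(|Δx|,|Δy|) over the edges gives the boundary count: gcd(26,6) + gcd(17,7) + gcd(9,1) = 2+1+1 = 4.
By Pick's theorem A = I + B/2 − 1, so I = 40 − 4/2 + 1 = 39.

39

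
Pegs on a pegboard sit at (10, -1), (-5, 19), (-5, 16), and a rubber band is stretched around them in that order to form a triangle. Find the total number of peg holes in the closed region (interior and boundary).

Using the shoelace formula, 2A = |[10·19 − (-5)·(-1)] + [(-5)·16 − (-5)·19] + [(-5)·(-1) − 10·16]| = 45, so the area is 22.5.
Along each edge there are gcd(|Δx|,|Δy|)+1 lattice points, so counting each shared vertex once the boundary has gcd(15,20) + gcd(0,3) + gcd(15,17) = 5+3+1 = 9.
Pick's theorem gives I = A − B/2 + 1 = 22.5 − 9/2 + 1 = 19, so the closed region contains I + B = 19 + 9 = 28 lattice points.

28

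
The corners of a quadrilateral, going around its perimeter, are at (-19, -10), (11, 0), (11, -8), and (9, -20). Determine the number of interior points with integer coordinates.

Using the shoelace formula, 2A = |[(-19)·0 − 11·(-10)] + [11·(-8) − 11·0] + [11·(-20) − 9·(-8)] + [9·(-10) − (-19)·(-20)]| = 596, so the area is 298.
The number of boundary lattice points is Σ gcd(|Δx|,|Δy|) = gcd(30,10) + gcd(0,8) + gcd(2,12) + gcd(28,10) = 10+8+2+2 = 22.
Pick's theorem gives I = A − B/2 + 1 = 298 − 22/2 + 1 = 288.

288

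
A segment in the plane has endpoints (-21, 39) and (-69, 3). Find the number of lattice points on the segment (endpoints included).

13

The number of lattice points on a segment between lattice points is gcd(|Δx|,|Δy|) + 1 = gcd(48,36) + 1 = 12 + 1 = 13.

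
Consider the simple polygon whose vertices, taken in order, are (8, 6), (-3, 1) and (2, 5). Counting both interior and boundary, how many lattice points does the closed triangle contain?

12

By the shoelace formula, twice the signed area is |(8·1 − (-3)·6) + ((-3)·5 − 2·1) + (2·6 − 8·5)| = 19, so the area is 19/2.
Summing gcd(|Δx|,|Δy|) over the edges gives the boundary count: gcd(11,5) + gcd(5,4) + gcd(6,1) = 1+1+1 = 3.
Pick's theorem gives I = A − B/2 + 1 = 19/2 − 3/2 + 1 = 9, so the closed region contains I + B = 9 + 3 = 12 lattice points.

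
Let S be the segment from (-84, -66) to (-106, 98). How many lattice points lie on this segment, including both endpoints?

3

The number of lattice points on a segment between lattice points is gcd(|Δx|,|Δy|) + 1 = gcd(22,164) + 1 = 2 + 1 = 3.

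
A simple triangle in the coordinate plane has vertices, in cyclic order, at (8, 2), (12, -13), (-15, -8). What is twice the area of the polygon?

Using the shoelace formula, 2A = |[8·(-13) − 12·2] + [12·(-8) − (-15)·(-13)] + [(-15)·2 − 8·(-8)]| = 385, so the area is 385/2.

385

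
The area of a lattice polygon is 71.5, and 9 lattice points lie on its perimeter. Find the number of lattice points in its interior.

From Pick's theorem, I = A − B/2 + 1 = 71.5 − 9/2 + 1 = 68.

68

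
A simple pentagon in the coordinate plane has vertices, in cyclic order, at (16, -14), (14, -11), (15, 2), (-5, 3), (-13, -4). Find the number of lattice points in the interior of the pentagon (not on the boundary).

Using the shoelace formula, 2A = |[16·(-11) − 14·(-14)] + [14·2 − 15·(-11)] + [15·3 − (-5)·2] + [(-5)·(-4) − (-13)·3] + [(-13)·(-14) − 16·(-4)]| = 573, so the area is 286.5.
Along each edge there are gcd(|Δx|,|Δy|)+1 lattice points, so counting each shared vertex once the boundary has gcd(2,3) + gcd(1,13) + gcd(20,1) + gcd(8,7) + gcd(29,10) = 1+1+1+1+1 = 5.
By Pick's theorem A = I + B/2 − 1, so I = 286.5 − 5/2 + 1 = 285.

285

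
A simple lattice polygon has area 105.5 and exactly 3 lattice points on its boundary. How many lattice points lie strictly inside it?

Pick's theorem A = I + B/2 − 1 rearranges to I = A − B/2 + 1 = 105.5 − 3/2 + 1 = 105.

105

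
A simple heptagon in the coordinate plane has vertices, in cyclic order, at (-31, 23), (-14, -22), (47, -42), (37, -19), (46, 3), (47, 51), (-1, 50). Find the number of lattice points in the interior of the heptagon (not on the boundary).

Using the shoelace formula, 2A = |[(-31)·(-22) − (-14)·23] + [(-14)·(-42) − 47·(-22)] + [47·(-19) − 37·(-42)] + [37·3 − 46·(-19)] + [46·51 − 47·3] + [47·50 − (-1)·51] + [(-1)·23 − (-31)·50]| = 10405, so the area is 5202.5.
Along each edge there are gcd(|Δx|,|Δy|)+1 lattice points, so counting each shared vertex once the boundary has gcd(17,45) + gcd(61,20) + gcd(10,23) + gcd(9,22) + gcd(1,48) + gcd(48,1) + gcd(30,27) = 1+1+1+1+1+1+3 = 9.
Pick's theorem gives I = A − B/2 + 1 = 5202.5 − 9/2 + 1 = 5199.

5199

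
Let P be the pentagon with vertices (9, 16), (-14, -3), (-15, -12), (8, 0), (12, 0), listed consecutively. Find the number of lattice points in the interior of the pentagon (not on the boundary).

Using the shoelace formula, 2A = |(9·(-3) − (-14)·16) + ((-14)·(-12) − (-15)·(-3)) + ((-15)·0 − 8·(-12)) + (8·0 − 12·0) + (12·16 − 9·0)| = 608, so the area is 304.
Along each edge there are gcd(|Δx|,|Δy|)+1 lattice points, so counting each shared vertex once the boundary has gcd(23,19) + gcd(1,9) + gcd(23,12) + gcd(4,0) + gcd(3,16) = 1+1+1+4+1 = 8.
By Pick's theorem A = I + B/2 − 1, so I = 304 − 8/2 + 1 = 301.

301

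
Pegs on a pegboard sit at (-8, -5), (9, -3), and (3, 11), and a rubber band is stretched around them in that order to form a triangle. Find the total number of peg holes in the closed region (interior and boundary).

128

The shoelace formula gives twice the area as |((-8)·(-3) − 9·(-5)) + (9·11 − 3·(-3)) + (3·(-5) − (-8)·11)| = 250, so the area is 125.
Summing gcd(|Δx|,|Δy|) over the edges gives the boundary count: gcd(17,2) + gcd(6,14) + gcd(11,16) = 1+2+1 = 4.
Pick's theorem gives I = A − B/2 + 1 = 125 − 4/2 + 1 = 124, so the closed region contains I + B = 124 + 4 = 128 lattice points.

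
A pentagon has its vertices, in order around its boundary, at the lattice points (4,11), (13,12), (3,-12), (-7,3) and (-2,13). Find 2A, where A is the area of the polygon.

By the shoelace formula, twice the signed area is |[4·12 − 13·11] + [13·(-12) − 3·12] + [3·3 − (-7)·(-12)] + [(-7)·13 − (-2)·3] + [(-2)·11 − 4·13]| = 521, so the area is 260.5.

521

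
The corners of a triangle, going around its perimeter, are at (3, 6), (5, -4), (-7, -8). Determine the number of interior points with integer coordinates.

Using the shoelace formula, 2A = |[3·(-4) − 5·6] + [5·(-8) − (-7)·(-4)] + [(-7)·6 − 3·(-8)]| = 128, so the area is 64.
The number of boundary lattice points is Σ gcd(|Δx|,|Δy|) = gcd(2,10) + gcd(12,4) + gcd(10,14) = 2+4+2 = 8.
By Pick's theorem A = I + B/2 − 1, so I = 64 − 8/2 + 1 = 61.

61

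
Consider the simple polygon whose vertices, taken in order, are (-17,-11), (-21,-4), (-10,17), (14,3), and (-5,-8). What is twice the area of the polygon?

Using the shoelace formula, 2A = |[(-17)·(-4) − (-21)·(-11)] + [(-21)·17 − (-10)·(-4)] + [(-10)·3 − 14·17] + [14·(-8) − (-5)·3] + [(-5)·(-11) − (-17)·(-8)]| = 1006, so the area is 503.

1006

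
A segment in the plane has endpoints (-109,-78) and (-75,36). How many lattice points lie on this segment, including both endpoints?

The number of lattice points on a segment between lattice points is gcd(|Δx|,|Δy|) + 1 = gcd(34,114) + 1 = 2 + 1 = 3.

3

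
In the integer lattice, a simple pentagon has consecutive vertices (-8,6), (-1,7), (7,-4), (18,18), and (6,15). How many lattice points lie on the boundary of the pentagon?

17

Summing gcd(|Δx|,|Δy|) over the edges gives the boundary count: gcd(7,1) + gcd(8,11) + gcd(11,22) + gcd(12,3) + gcd(14,9) = 1+1+11+3+1 = 17.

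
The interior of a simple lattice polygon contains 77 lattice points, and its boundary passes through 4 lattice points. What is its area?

Pick's theorem states A = I + B/2 − 1, so A = 77 + 4/2 − 1 = 78.

78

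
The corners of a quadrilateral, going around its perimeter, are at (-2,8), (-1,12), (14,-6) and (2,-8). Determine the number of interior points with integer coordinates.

135

The shoelace formula gives twice the area as |((-2)·12 − (-1)·8) + ((-1)·(-6) − 14·12) + (14·(-8) − 2·(-6)) + (2·8 − (-2)·(-8))| = 278, so the area is 139.
Summing gcd(|Δx|,|Δy|) over the edges gives the boundary count: gcd(1,4) + gcd(15,18) + gcd(12,2) + gcd(4,16) = 1+3+2+4 = 10.
By Pick's theorem A = I + B/2 − 1, so I = 139 − 10/2 + 1 = 135.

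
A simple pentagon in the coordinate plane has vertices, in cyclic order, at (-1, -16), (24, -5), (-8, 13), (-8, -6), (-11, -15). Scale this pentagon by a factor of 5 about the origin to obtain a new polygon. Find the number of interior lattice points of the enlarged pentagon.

12786

By the shoelace formula, twice the signed area is |((-1)·(-5) − 24·(-16)) + (24·13 − (-8)·(-5)) + ((-8)·(-6) − (-8)·13) + ((-8)·(-15) − (-11)·(-6)) + ((-11)·(-16) − (-1)·(-15))| = 1028, so the area is 514.
Along each edge there are gcd(|Δx|,|Δy|)+1 lattice points, so counting each shared vertex once the boundary has gcd(25,11) + gcd(32,18) + gcd(0,19) + gcd(3,9) + gcd(10,1) = 1+2+19+3+1 = 26.
Scaling by 5 multiplies the area by 5² = 25 (so the new area is 12850) and multiplies the boundary lattice-point count by 5, giving 130.
By Pick's theorem, the interior count of the dilated polygon is 12850 − 130/2 + 1 = 12786.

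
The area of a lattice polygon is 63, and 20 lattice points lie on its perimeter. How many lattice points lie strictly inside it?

Pick's theorem A = I + B/2 − 1 rearranges to I = A − B/2 + 1 = 63 − 20/2 + 1 = 54.

54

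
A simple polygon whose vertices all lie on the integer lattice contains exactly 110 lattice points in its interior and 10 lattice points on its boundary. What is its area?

By Pick's theorem, A = I + B/2 − 1 = 110 + 10/2 − 1 = 114.

114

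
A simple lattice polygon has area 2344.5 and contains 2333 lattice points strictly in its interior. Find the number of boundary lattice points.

25

Pick's theorem gives A = I + B/2 − 1, so B = 2(A − I + 1) = 2(2344.5 − 2333 + 1) = 25.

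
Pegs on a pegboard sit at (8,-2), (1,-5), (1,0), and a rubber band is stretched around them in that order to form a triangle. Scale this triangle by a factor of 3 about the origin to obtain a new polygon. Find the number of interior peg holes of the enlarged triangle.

Using the shoelace formula, 2A = |(8·(-5) − 1·(-2)) + (1·0 − 1·(-5)) + (1·(-2) − 8·0)| = 35, so the area is 17.5.
Along each edge there are gcd(|Δx|,|Δy|)+1 lattice points, so counting each shared vertex once the boundary has gcd(7,3) + gcd(0,5) + gcd(7,2) = 1+5+1 = 7.
Scaling by 3 multiplies the area by 3² = 9 (so the new area is 315/2) and multiplies the boundary lattice-point count by 3, giving 21.
By Pick's theorem, the interior count of the dilated polygon is 315/2 − 21/2 + 1 = 148.

148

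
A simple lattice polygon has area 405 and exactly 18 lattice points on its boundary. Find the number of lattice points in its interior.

From Pick's theorem, I = A − B/2 + 1 = 405 − 18/2 + 1 = 397.

397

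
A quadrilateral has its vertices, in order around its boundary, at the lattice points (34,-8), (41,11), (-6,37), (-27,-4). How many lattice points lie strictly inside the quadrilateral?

By the shoelace formula, twice the signed area is |(34·11 − 41·(-8)) + (41·37 − (-6)·11) + ((-6)·(-4) − (-27)·37) + ((-27)·(-8) − 34·(-4))| = 3660, so the area is 1830.
Summing gcd(|Δx|,|Δy|) over the edges gives the boundary count: gcd(7,19) + gcd(47,26) + gcd(21,41) + gcd(61,4) = 1+1+1+1 = 4.
Pick's theorem gives I = A − B/2 + 1 = 1830 − 4/2 + 1 = 1829.

1829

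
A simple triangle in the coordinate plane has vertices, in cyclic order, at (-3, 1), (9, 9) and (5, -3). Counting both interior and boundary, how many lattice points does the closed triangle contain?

63

The shoelace formula gives twice the area as |((-3)·9 − 9·1) + (9·(-3) − 5·9) + (5·1 − (-3)·(-3))| = 112, so the area is 56.
The number of boundary lattice points is Σ gcd(|Δx|,|Δy|) = gcd(12,8) + gcd(4,12) + gcd(8,4) = 4+4+4 = 12.
Pick's theorem gives I = A − B/2 + 1 = 56 − 12/2 + 1 = 51, so the closed region contains I + B = 51 + 12 = 63 lattice points.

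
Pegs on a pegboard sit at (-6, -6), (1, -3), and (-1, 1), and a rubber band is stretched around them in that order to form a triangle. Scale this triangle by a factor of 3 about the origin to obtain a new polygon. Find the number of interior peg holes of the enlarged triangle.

The shoelace formula gives twice the area as |((-6)·(-3) − 1·(-6)) + (1·1 − (-1)·(-3)) + ((-1)·(-6) − (-6)·1)| = 34, so the area is 17.
Along each edge there are gcd(|Δx|,|Δy|)+1 lattice points, so counting each shared vertex once the boundary has gcd(7,3) + gcd(2,4) + gcd(5,7) = 1+2+1 = 4.
Scaling by 3 multiplies the area by 3² = 9 (so the new area is 153) and multiplies the boundary lattice-point count by 3, giving 12.
By Pick's theorem, the interior count of the dilated polygon is 153 − 12/2 + 1 = 148.

148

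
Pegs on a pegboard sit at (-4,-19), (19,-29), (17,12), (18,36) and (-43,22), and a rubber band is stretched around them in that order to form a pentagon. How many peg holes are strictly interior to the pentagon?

Using the shoelace formula, 2A = |[(-4)·(-29) − 19·(-19)] + [19·12 − 17·(-29)] + [17·36 − 18·12] + [18·22 − (-43)·36] + [(-43)·(-19) − (-4)·22]| = 4443, so the area is 2221.5.
The number of boundary lattice points is Σ gcd(|Δx|,|Δy|) = gcd(23,10) + gcd(2,41) + gcd(1,24) + gcd(61,14) + gcd(39,41) = 1+1+1+1+1 = 5.
By Pick's theorem A = I + B/2 − 1, so I = 2221.5 − 5/2 + 1 = 2220.

2220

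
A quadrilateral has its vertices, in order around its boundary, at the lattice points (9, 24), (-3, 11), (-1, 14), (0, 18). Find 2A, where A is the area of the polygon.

By the shoelace formula, twice the signed area is |[9·11 − (-3)·24] + [(-3)·14 − (-1)·11] + [(-1)·18 − 0·14] + [0·24 − 9·18]| = 40, so the area is 20.

40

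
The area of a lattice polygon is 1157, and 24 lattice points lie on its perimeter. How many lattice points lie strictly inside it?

1146

Pick's theorem A = I + B/2 − 1 rearranges to I = A − B/2 + 1 = 1157 − 24/2 + 1 = 1146.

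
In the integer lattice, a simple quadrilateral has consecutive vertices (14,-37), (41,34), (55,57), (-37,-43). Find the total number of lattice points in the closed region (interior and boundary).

Using the shoelace formula, 2A = |[14·34 − 41·(-37)] + [41·57 − 55·34] + [55·(-43) − (-37)·57] + [(-37)·(-37) − 14·(-43)]| = 4175, so the area is 2087.5.
Summing gcd(|Δx|,|Δy|) over the edges gives the boundary count: gcd(27,71) + gcd(14,23) + gcd(92,100) + gcd(51,6) = 1+1+4+3 = 9.
Pick's theorem gives I = A − B/2 + 1 = 2087.5 − 9/2 + 1 = 2084, so the closed region contains I + B = 2084 + 9 = 2093 lattice points.

2093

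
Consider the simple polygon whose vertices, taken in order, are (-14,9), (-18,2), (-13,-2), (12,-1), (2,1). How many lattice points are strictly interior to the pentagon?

Using the shoelace formula, 2A = |((-14)·2 − (-18)·9) + ((-18)·(-2) − (-13)·2) + ((-13)·(-1) − 12·(-2)) + (12·1 − 2·(-1)) + (2·9 − (-14)·1)| = 279, so the area is 139.5.
Summing gcd(|Δx|,|Δy|) over the edges gives the boundary count: gcd(4,7) + gcd(5,4) + gcd(25,1) + gcd(10,2) + gcd(16,8) = 1+1+1+2+8 = 13.
By Pick's theorem A = I + B/2 − 1, so I = 139.5 − 13/2 + 1 = 134.

134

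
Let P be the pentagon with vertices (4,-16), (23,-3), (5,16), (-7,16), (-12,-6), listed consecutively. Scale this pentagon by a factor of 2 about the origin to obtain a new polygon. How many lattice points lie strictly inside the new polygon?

2746

By the shoelace formula, twice the signed area is |[4·(-3) − 23·(-16)] + [23·16 − 5·(-3)] + [5·16 − (-7)·16] + [(-7)·(-6) − (-12)·16] + [(-12)·(-16) − 4·(-6)]| = 1381, so the area is 690.5.
Along each edge there are gcd(|Δx|,|Δy|)+1 lattice points, so counting each shared vertex once the boundary has gcd(19,13) + gcd(18,19) + gcd(12,0) + gcd(5,22) + gcd(16,10) = 1+1+12+1+2 = 17.
Scaling by 2 multiplies the area by 2² = 4 (so the new area is 2762) and multiplies the boundary lattice-point count by 2, giving 34.
By Pick's theorem, the interior count of the dilated polygon is 2762 − 34/2 + 1 = 2746.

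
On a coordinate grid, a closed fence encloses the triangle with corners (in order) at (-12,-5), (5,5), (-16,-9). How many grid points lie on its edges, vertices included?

12

Along each edge there are gcd(|Δx|,|Δy|)+1 lattice points, so counting each shared vertex once the boundary has gcd(17,10) + gcd(21,14) + gcd(4,4) = 1+7+4 = 12.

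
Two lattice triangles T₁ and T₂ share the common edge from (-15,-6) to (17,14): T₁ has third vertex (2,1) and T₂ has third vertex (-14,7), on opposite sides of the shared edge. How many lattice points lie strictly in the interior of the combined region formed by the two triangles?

The union is the simple quadrilateral with vertices (-15,-6), (2,1), (17,14), (-14,7) in order.
The shoelace formula gives twice the area as |((-15)·1 − 2·(-6)) + (2·14 − 17·1) + (17·7 − (-14)·14) + ((-14)·(-6) − (-15)·7)| = 512, so the area is 256.
Summing gcd(|Δx|,|Δy|) over the edges gives the boundary count: gcd(17,7) + gcd(15,13) + gcd(31,7) + gcd(1,13) = 1+1+1+1 = 4.
By Pick's theorem I = A − B/2 + 1 = 256 − 4/2 + 1 = 255.

255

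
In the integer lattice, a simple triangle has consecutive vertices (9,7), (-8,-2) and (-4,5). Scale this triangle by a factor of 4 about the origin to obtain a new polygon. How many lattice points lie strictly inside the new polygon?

The shoelace formula gives twice the area as |[9·(-2) − (-8)·7] + [(-8)·5 − (-4)·(-2)] + [(-4)·7 − 9·5]| = 83, so the area is 41.5.
Along each edge there are gcd(|Δx|,|Δy|)+1 lattice points, so counting each shared vertex once the boundary has gcd(17,9) + gcd(4,7) + gcd(13,2) = 1+1+1 = 3.
Scaling by 4 multiplies the area by 4² = 16 (so the new area is 664) and multiplies the boundary lattice-point count by 4, giving 12.
By Pick's theorem, the interior count of the dilated polygon is 664 − 12/2 + 1 = 659.

659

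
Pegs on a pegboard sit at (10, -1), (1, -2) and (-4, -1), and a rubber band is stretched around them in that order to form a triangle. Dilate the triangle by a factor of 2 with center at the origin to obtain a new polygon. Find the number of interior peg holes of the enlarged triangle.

By the shoelace formula, twice the signed area is |[10·(-2) − 1·(-1)] + [1·(-1) − (-4)·(-2)] + [(-4)·(-1) − 10·(-1)]| = 14, so the area is 7.
Along each edge there are gcd(|Δx|,|Δy|)+1 lattice points, so counting each shared vertex once the boundary has gcd(9,1) + gcd(5,1) + gcd(14,0) = 1+1+14 = 16.
Scaling by 2 multiplies the area by 2² = 4 (so the new area is 28) and multiplies the boundary lattice-point count by 2, giving 32.
By Pick's theorem, the interior count of the dilated polygon is 28 − 32/2 + 1 = 13.

13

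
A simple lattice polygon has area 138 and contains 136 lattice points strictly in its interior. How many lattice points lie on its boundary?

Pick's theorem gives A = I + B/2 − 1, so B = 2(A − I + 1) = 2(138 − 136 + 1) = 6.

6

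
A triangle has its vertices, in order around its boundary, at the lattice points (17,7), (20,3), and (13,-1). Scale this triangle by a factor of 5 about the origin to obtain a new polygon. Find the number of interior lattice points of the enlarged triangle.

486

By the shoelace formula, twice the signed area is |(17·3 − 20·7) + (20·(-1) − 13·3) + (13·7 − 17·(-1))| = 40, so the area is 20.
Along each edge there are gcd(|Δx|,|Δy|)+1 lattice points, so counting each shared vertex once the boundary has gcd(3,4) + gcd(7,4) + gcd(4,8) = 1+1+4 = 6.
Scaling by 5 multiplies the area by 5² = 25 (so the new area is 500) and multiplies the boundary lattice-point count by 5, giving 30.
By Pick's theorem, the interior count of the dilated polygon is 500 − 30/2 + 1 = 486.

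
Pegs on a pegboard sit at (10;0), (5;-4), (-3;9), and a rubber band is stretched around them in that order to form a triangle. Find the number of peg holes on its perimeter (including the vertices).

The number of boundary lattice points is Σ gcd(|Δx|,|Δy|) = gcd(5,4) + gcd(8,13) + gcd(13,9) = 1+1+1 = 3.

3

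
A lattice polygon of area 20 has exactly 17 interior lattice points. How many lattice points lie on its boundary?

Pick's theorem gives A = I + B/2 − 1, so B = 2(A − I + 1) = 2(20 − 17 + 1) = 8.

8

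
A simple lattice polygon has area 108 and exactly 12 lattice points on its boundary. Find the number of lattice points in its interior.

103

From Pick's theorem, I = A − B/2 + 1 = 108 − 12/2 + 1 = 103.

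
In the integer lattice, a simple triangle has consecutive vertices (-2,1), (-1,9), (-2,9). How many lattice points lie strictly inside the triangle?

The shoelace formula gives twice the area as |((-2)·9 − (-1)·1) + ((-1)·9 − (-2)·9) + ((-2)·1 − (-2)·9)| = 8, so the area is 4.
The number of boundary lattice points is Σ gcd(|Δx|,|Δy|) = gcd(1,8) + gcd(1,0) + gcd(0,8) = 1+1+8 = 10.
By Pick's theorem A = I + B/2 − 1, so I = 4 − 10/2 + 1 = 0.

0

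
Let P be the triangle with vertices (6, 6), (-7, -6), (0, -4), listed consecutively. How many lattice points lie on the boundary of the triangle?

4

Along each edge there are gcd(|Δx|,|Δy|)+1 lattice points, so counting each shared vertex once the boundary has gcd(13,12) + gcd(7,2) + gcd(6,10) = 1+1+2 = 4.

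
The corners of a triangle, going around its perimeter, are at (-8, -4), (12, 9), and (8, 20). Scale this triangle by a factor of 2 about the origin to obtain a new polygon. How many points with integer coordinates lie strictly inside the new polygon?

By the shoelace formula, twice the signed area is |((-8)·9 − 12·(-4)) + (12·20 − 8·9) + (8·(-4) − (-8)·20)| = 272, so the area is 136.
The number of boundary lattice points is Σ gcd(|Δx|,|Δy|) = gcd(20,13) + gcd(4,11) + gcd(16,24) = 1+1+8 = 10.
Scaling by 2 multiplies the area by 2² = 4 (so the new area is 544) and multiplies the boundary lattice-point count by 2, giving 20.
By Pick's theorem, the interior count of the dilated polygon is 544 − 20/2 + 1 = 535.

535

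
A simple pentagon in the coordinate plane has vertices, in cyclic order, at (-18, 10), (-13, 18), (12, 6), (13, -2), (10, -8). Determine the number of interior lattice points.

By the shoelace formula, twice the signed area is |((-18)·18 − (-13)·10) + ((-13)·6 − 12·18) + (12·(-2) − 13·6) + (13·(-8) − 10·(-2)) + (10·10 − (-18)·(-8))| = 718, so the area is 359.
Along each edge there are gcd(|Δx|,|Δy|)+1 lattice points, so counting each shared vertex once the boundary has gcd(5,8) + gcd(25,12) + gcd(1,8) + gcd(3,6) + gcd(28,18) = 1+1+1+3+2 = 8.
By Pick's theorem A = I + B/2 − 1, so I = 359 − 8/2 + 1 = 356.

356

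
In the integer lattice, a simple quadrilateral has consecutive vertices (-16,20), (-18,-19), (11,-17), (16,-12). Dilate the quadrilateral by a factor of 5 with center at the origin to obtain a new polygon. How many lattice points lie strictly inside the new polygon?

17991

The shoelace formula gives twice the area as |((-16)·(-19) − (-18)·20) + ((-18)·(-17) − 11·(-19)) + (11·(-12) − 16·(-17)) + (16·20 − (-16)·(-12))| = 1447, so the area is 1447/2.
Along each edge there are gcd(|Δx|,|Δy|)+1 lattice points, so counting each shared vertex once the boundary has gcd(2,39) + gcd(29,2) + gcd(5,5) + gcd(32,32) = 1+1+5+32 = 39.
Scaling by 5 multiplies the area by 5² = 25 (so the new area is 18087.5) and multiplies the boundary lattice-point count by 5, giving 195.
By Pick's theorem, the interior count of the dilated polygon is 18087.5 − 195/2 + 1 = 17991.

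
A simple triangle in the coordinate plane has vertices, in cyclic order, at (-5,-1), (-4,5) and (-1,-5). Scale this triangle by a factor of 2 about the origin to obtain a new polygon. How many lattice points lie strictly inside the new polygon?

The shoelace formula gives twice the area as |((-5)·5 − (-4)·(-1)) + ((-4)·(-5) − (-1)·5) + ((-1)·(-1) − (-5)·(-5))| = 28, so the area is 14.
Summing gcd(|Δx|,|Δy|) over the edges gives the boundary count: gcd(1,6) + gcd(3,10) + gcd(4,4) = 1+1+4 = 6.
Scaling by 2 multiplies the area by 2² = 4 (so the new area is 56) and multiplies the boundary lattice-point count by 2, giving 12.
By Pick's theorem, the interior count of the dilated polygon is 56 − 12/2 + 1 = 51.

51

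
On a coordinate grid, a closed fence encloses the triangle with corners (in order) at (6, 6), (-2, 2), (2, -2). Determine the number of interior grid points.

The shoelace formula gives twice the area as |[6·2 − (-2)·6] + [(-2)·(-2) − 2·2] + [2·6 − 6·(-2)]| = 48, so the area is 24.
Along each edge there are gcd(|Δx|,|Δy|)+1 lattice points, so counting each shared vertex once the boundary has gcd(8,4) + gcd(4,4) + gcd(4,8) = 4+4+4 = 12.
Pick's theorem gives I = A − B/2 + 1 = 24 − 12/2 + 1 = 19.

19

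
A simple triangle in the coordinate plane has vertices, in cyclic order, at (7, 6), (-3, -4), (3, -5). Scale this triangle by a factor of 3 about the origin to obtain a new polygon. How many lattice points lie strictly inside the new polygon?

298

Using the shoelace formula, 2A = |[7·(-4) − (-3)·6] + [(-3)·(-5) − 3·(-4)] + [3·6 − 7·(-5)]| = 70, so the area is 35.
The number of boundary lattice points is Σ gcd(|Δx|,|Δy|) = gcd(10,10) + gcd(6,1) + gcd(4,11) = 10+1+1 = 12.
Scaling by 3 multiplies the area by 3² = 9 (so the new area is 315) and multiplies the boundary lattice-point count by 3, giving 36.
By Pick's theorem, the interior count of the dilated polygon is 315 − 36/2 + 1 = 298.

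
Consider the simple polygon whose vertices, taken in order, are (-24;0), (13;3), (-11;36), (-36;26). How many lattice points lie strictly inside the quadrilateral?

Using the shoelace formula, 2A = |((-24)·3 − 13·0) + (13·36 − (-11)·3) + ((-11)·26 − (-36)·36) + ((-36)·0 − (-24)·26)| = 2063, so the area is 2063/2.
The number of boundary lattice points is Σ gcd(|Δx|,|Δy|) = gcd(37,3) + gcd(24,33) + gcd(25,10) + gcd(12,26) = 1+3+5+2 = 11.
Pick's theorem gives I = A − B/2 + 1 = 2063/2 − 11/2 + 1 = 1027.

1027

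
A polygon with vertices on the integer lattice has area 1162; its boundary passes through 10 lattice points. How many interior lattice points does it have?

1158

From Pick's theorem, I = A − B/2 + 1 = 1162 − 10/2 + 1 = 1158.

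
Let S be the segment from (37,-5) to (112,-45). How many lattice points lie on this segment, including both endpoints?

The number of lattice points on a segment between lattice points is gcd(|Δx|,|Δy|) + 1 = gcd(75,40) + 1 = 5 + 1 = 6.

6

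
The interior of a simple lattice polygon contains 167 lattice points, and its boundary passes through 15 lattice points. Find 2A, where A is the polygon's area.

Pick's theorem states A = I + B/2 − 1, so A = 167 + 15/2 − 1 = 347/2.
Hence 2A = 347.

347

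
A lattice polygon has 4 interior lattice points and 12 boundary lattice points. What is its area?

9

By Pick's theorem, A = I + B/2 − 1 = 4 + 12/2 − 1 = 9.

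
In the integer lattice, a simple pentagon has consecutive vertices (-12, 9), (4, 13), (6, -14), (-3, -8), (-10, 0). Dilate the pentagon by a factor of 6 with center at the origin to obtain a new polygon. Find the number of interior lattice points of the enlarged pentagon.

10519

The shoelace formula gives twice the area as |((-12)·13 − 4·9) + (4·(-14) − 6·13) + (6·(-8) − (-3)·(-14)) + ((-3)·0 − (-10)·(-8)) + ((-10)·9 − (-12)·0)| = 586, so the area is 293.
Along each edge there are gcd(|Δx|,|Δy|)+1 lattice points, so counting each shared vertex once the boundary has gcd(16,4) + gcd(2,27) + gcd(9,6) + gcd(7,8) + gcd(2,9) = 4+1+3+1+1 = 10.
Scaling by 6 multiplies the area by 6² = 36 (so the new area is 10548) and multiplies the boundary lattice-point count by 6, giving 60.
By Pick's theorem, the interior count of the dilated polygon is 10548 − 60/2 + 1 = 10519.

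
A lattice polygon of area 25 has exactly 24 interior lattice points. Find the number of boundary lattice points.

4

Pick's theorem gives A = I + B/2 − 1, so B = 2(A − I + 1) = 2(25 − 24 + 1) = 4.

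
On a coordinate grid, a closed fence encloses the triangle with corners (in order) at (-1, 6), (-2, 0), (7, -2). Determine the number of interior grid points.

24

The shoelace formula gives twice the area as |((-1)·0 − (-2)·6) + ((-2)·(-2) − 7·0) + (7·6 − (-1)·(-2))| = 56, so the area is 28.
Summing gcd(|Δx|,|Δy|) over the edges gives the boundary count: gcd(1,6) + gcd(9,2) + gcd(8,8) = 1+1+8 = 10.
Pick's theorem gives I = A − B/2 + 1 = 28 − 10/2 + 1 = 24.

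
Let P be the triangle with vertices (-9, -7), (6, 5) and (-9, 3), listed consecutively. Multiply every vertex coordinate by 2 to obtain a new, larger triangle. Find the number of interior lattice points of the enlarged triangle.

287

By the shoelace formula, twice the signed area is |((-9)·5 − 6·(-7)) + (6·3 − (-9)·5) + ((-9)·(-7) − (-9)·3)| = 150, so the area is 75.
The number of boundary lattice points is Σ gcd(|Δx|,|Δy|) = gcd(15,12) + gcd(15,2) + gcd(0,10) = 3+1+10 = 14.
Scaling by 2 multiplies the area by 2² = 4 (so the new area is 300) and multiplies the boundary lattice-point count by 2, giving 28.
By Pick's theorem, the interior count of the dilated polygon is 300 − 28/2 + 1 = 287.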